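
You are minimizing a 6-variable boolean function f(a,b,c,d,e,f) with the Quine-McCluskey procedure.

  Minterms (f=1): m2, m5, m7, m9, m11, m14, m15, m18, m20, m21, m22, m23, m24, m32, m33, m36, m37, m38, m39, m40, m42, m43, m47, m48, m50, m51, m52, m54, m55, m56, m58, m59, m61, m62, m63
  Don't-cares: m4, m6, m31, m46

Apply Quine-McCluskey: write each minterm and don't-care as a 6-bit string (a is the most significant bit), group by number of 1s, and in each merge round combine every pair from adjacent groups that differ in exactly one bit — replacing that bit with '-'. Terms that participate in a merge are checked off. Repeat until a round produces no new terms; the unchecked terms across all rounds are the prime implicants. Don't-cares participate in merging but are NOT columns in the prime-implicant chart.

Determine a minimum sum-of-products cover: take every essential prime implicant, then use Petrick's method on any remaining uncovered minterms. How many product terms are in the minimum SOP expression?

11

size-2^0 implicants → 000010(✓)  000100(✓)  000101(✓)  000110(✓)  000111(✓)  001001(✓)  001011(✓)  001110(✓)  001111(✓)  010010(✓)  010100(✓)  010101(✓)  010110(✓)  010111(✓)  011000(✓)  011111(✓)  100000(✓)  100001(✓)  100100(✓)  100101(✓)  100110(✓)  100111(✓)  101000(✓)  101010(✓)  101011(✓)  101110(✓)  101111(✓)  110000(✓)  110010(✓)  110011(✓)  110100(✓)  110110(✓)  110111(✓)  111000(✓)  111010(✓)  111011(✓)  111101(✓)  111110(✓)  111111(✓)
size-2^1 implicants → -00100(✓)  -00101(✓)  -00110(✓)  -00111(✓)  -01011(✓)  -01110(✓)  -01111(✓)  -10010(✓)  -10100(✓)  -10110(✓)  -10111(✓)  -11000  -11111(✓)  0-0010(✓)  0-0100(✓)  0-0101(✓)  0-0110(✓)  0-0111(✓)  0-1111(✓)  00-110(✓)  00-111(✓)  000-10(✓)  0001-0(✓)  0001-1(✓)  00010-(✓)  00011-(✓)  001-11(✓)  0010-1  00111-(✓)  01-111(✓)  010-10(✓)  0101-0(✓)  0101-1(✓)  01010-(✓)  01011-(✓)  1-0000(✓)  1-0100(✓)  1-0110(✓)  1-0111(✓)  1-1000(✓)  1-1010(✓)  1-1011(✓)  1-1110(✓)  1-1111(✓)  10-000(✓)  10-110(✓)  10-111(✓)  100-00(✓)  100-01(✓)  10000-(✓)  1001-0(✓)  1001-1(✓)  10010-(✓)  10011-(✓)  101-10(✓)  101-11(✓)  1010-0(✓)  10101-(✓)  10111-(✓)  11-000(✓)  11-010(✓)  11-011(✓)  11-110(✓)  11-111(✓)  110-00(✓)  110-10(✓)  110-11(✓)  1100-0(✓)  11001-(✓)  1101-0(✓)  11011-(✓)  111-10(✓)  111-11(✓)  1110-0(✓)  11101-(✓)  1111-1  11111-(✓)
size-2^2 implicants → --0100(✓)  --0110(✓)  --0111(✓)  --1111(✓)  -0-110(✓)  -0-111(✓)  -001-0(✓)  -001-1(✓)  -0010-(✓)  -0011-(✓)  -01-11  -0111-(✓)  -1-111(✓)  -10-10  -101-0(✓)  -1011-(✓)  0--111(✓)  0-0-10  0-01-0(✓)  0-01-1(✓)  0-010-(✓)  0-011-(✓)  00-11-(✓)  0001--(✓)  0101--(✓)  1--000  1--110(✓)  1--111(✓)  1-0-00  1-01-0(✓)  1-011-(✓)  1-1-10(✓)  1-1-11(✓)  1-10-0  1-101-(✓)  1-111-(✓)  10-11-(✓)  100-0-  1001--(✓)  101-1-(✓)  11--10(✓)  11--11(✓)  11-0-0  11-01-(✓)  11-11-(✓)  110--0  110-1-(✓)  111-1-(✓)
size-2^3 implicants → ---111  --01-0  --011-  -0-11-  -001--  0-01--  1--11-  1-1-1-  11--1-
Unchecked terms (primes): ---111, --01-0, --011-, -0-11-, -001--, -01-11, -10-10, -11000, 0-0-10, 0-01--, 0010-1, 1--000, 1--11-, 1-0-00, 1-1-1-, 1-10-0, 100-0-, 11--1-, 11-0-0, 110--0, 1111-1
Minterm coverage:
  m2 ⊆ 0-0-10 [E]
  m5 ⊆ -001--,0-01--
  m7 ⊆ ---111,--011-,-0-11-,-001--,0-01--
  m9 ⊆ 0010-1 [E]
  m11 ⊆ -01-11,0010-1
  m14 ⊆ -0-11- [E]
  m15 ⊆ ---111,-0-11-,-01-11
  m18 ⊆ -10-10,0-0-10
  m20 ⊆ --01-0,0-01--
  m21 ⊆ 0-01-- [E]
  m22 ⊆ --01-0,--011-,-10-10,0-0-10,0-01--
  m23 ⊆ ---111,--011-,0-01--
  m24 ⊆ -11000 [E]
  m32 ⊆ 1--000,1-0-00,100-0-
  m33 ⊆ 100-0- [E]
  m36 ⊆ --01-0,-001--,1-0-00,100-0-
  m37 ⊆ -001--,100-0-
  m38 ⊆ --01-0,--011-,-0-11-,-001--,1--11-
  m39 ⊆ ---111,--011-,-0-11-,-001--,1--11-
  m40 ⊆ 1--000,1-10-0
  m42 ⊆ 1-1-1-,1-10-0
  m43 ⊆ -01-11,1-1-1-
  m47 ⊆ ---111,-0-11-,-01-11,1--11-,1-1-1-
  m48 ⊆ 1--000,1-0-00,11-0-0,110--0
  m50 ⊆ -10-10,11--1-,11-0-0,110--0
  m51 ⊆ 11--1- [E]
  m52 ⊆ --01-0,1-0-00,110--0
  m54 ⊆ --01-0,--011-,-10-10,1--11-,11--1-,110--0
  m55 ⊆ ---111,--011-,1--11-,11--1-
  m56 ⊆ -11000,1--000,1-10-0,11-0-0
  m58 ⊆ 1-1-1-,1-10-0,11--1-,11-0-0
  m59 ⊆ 1-1-1-,11--1-
  m61 ⊆ 1111-1 [E]
  m62 ⊆ 1--11-,1-1-1-,11--1-
  m63 ⊆ ---111,1--11-,1-1-1-,11--1-,1111-1
E = {-0-11-, -11000, 0-0-10, 0-01--, 0010-1, 100-0-, 11--1-, 1111-1}
Petrick residual → --01-0, 1--000, 1-1-1-
Cover = c'df' + b'de + bcd'e'f' + a'c'ef' + a'c'd + a'b'cd'f + ad'e'f' + ace + ab'c'e' + abe + abcdf  |cover|=11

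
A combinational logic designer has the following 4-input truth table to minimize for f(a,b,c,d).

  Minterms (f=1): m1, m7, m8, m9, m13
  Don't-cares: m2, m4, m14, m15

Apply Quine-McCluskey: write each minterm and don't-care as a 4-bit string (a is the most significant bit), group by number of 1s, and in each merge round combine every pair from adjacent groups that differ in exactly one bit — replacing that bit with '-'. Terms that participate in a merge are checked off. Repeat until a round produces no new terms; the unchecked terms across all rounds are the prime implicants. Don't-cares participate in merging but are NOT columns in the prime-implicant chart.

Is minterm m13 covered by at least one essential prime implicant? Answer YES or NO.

NO

[col 0] 0001*, 0010, 0100, 0111*, 1000*, 1001*, 1101*, 1110*, 1111*
[col 1] -001, -111, 1-01, 100-, 11-1, 111-
Prime implicants: -001, -111, 0010, 0100, 1-01, 100-, 11-1, 111-
PI chart (minterm → PIs covering it):
  1 | -001  (sole → essential)
  7 | -111  (sole → essential)
  8 | 100-  (sole → essential)
  9 | -001,1-01,100-
  13 | 1-01,11-1
Essential prime implicants: -001, -111, 100-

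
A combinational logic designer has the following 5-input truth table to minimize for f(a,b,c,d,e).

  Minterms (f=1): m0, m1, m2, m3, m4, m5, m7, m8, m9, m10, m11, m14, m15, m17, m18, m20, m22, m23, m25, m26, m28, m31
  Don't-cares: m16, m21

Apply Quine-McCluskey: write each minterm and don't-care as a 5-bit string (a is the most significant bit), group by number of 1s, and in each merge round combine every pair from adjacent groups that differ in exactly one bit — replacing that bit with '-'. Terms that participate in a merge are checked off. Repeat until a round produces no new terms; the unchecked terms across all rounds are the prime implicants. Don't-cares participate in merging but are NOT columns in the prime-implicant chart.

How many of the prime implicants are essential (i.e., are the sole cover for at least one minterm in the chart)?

7

size-2^0 implicants → 00000(✓)  00001(✓)  00010(✓)  00011(✓)  00100(✓)  00101(✓)  00111(✓)  01000(✓)  01001(✓)  01010(✓)  01011(✓)  01110(✓)  01111(✓)  10000(✓)  10001(✓)  10010(✓)  10100(✓)  10101(✓)  10110(✓)  10111(✓)  11001(✓)  11010(✓)  11100(✓)  11111(✓)
size-2^1 implicants → -0000(✓)  -0001(✓)  -0010(✓)  -0100(✓)  -0101(✓)  -0111(✓)  -1001(✓)  -1010(✓)  -1111(✓)  0-000(✓)  0-001(✓)  0-010(✓)  0-011(✓)  0-111(✓)  00-00(✓)  00-01(✓)  00-11(✓)  000-0(✓)  000-1(✓)  0000-(✓)  0001-(✓)  001-1(✓)  0010-(✓)  01-10(✓)  01-11(✓)  010-0(✓)  010-1(✓)  0100-(✓)  0101-(✓)  0111-(✓)  1-001(✓)  1-010(✓)  1-100  1-111(✓)  10-00(✓)  10-01(✓)  10-10(✓)  100-0(✓)  1000-(✓)  101-0(✓)  101-1(✓)  1010-(✓)  1011-(✓)
size-2^2 implicants → --001  --010  --111  -0-00(✓)  -0-01(✓)  -00-0  -000-(✓)  -01-1  -010-(✓)  0--11  0-0-0(✓)  0-0-1(✓)  0-00-(✓)  0-01-(✓)  00--1  00-0-(✓)  000--(✓)  01-1-  010--(✓)  10--0  10-0-(✓)  101--
size-2^3 implicants → -0-0-  0-0--
Unchecked terms (primes): --001, --010, --111, -0-0-, -00-0, -01-1, 0--11, 0-0--, 00--1, 01-1-, 1-100, 10--0, 101--
Minterm coverage:
  m0 ⊆ -0-0-,-00-0,0-0--
  m1 ⊆ --001,-0-0-,0-0--,00--1
  m2 ⊆ --010,-00-0,0-0--
  m3 ⊆ 0--11,0-0--,00--1
  m4 ⊆ -0-0- [E]
  m5 ⊆ -0-0-,-01-1,00--1
  m7 ⊆ --111,-01-1,0--11,00--1
  m8 ⊆ 0-0-- [E]
  m9 ⊆ --001,0-0--
  m10 ⊆ --010,0-0--,01-1-
  m11 ⊆ 0--11,0-0--,01-1-
  m14 ⊆ 01-1- [E]
  m15 ⊆ --111,0--11,01-1-
  m17 ⊆ --001,-0-0-
  m18 ⊆ --010,-00-0,10--0
  m20 ⊆ -0-0-,1-100,10--0,101--
  m22 ⊆ 10--0,101--
  m23 ⊆ --111,-01-1,101--
  m25 ⊆ --001 [E]
  m26 ⊆ --010 [E]
  m28 ⊆ 1-100 [E]
  m31 ⊆ --111 [E]
E = {--001, --010, --111, -0-0-, 0-0--, 01-1-, 1-100}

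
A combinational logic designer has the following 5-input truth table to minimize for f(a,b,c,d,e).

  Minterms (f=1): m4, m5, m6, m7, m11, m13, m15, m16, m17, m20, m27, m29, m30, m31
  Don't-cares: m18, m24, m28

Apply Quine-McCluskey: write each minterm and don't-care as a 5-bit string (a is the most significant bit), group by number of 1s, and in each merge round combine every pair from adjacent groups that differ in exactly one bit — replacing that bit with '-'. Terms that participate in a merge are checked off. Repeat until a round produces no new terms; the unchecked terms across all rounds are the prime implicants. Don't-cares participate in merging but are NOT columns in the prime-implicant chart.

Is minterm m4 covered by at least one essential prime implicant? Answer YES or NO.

YES

size-2^0 implicants → 00100(✓)  00101(✓)  00110(✓)  00111(✓)  01011(✓)  01101(✓)  01111(✓)  10000(✓)  10001(✓)  10010(✓)  10100(✓)  11000(✓)  11011(✓)  11100(✓)  11101(✓)  11110(✓)  11111(✓)
size-2^1 implicants → -0100  -1011(✓)  -1101(✓)  -1111(✓)  0-101(✓)  0-111(✓)  001-0(✓)  001-1(✓)  0010-(✓)  0011-(✓)  01-11(✓)  011-1(✓)  1-000(✓)  1-100(✓)  10-00(✓)  100-0  1000-  11-00(✓)  11-11(✓)  111-0(✓)  111-1(✓)  1110-(✓)  1111-(✓)
size-2^2 implicants → -1-11  -11-1  0-1-1  001--  1--00  111--
Unchecked terms (primes): -0100, -1-11, -11-1, 0-1-1, 001--, 1--00, 100-0, 1000-, 111--
Minterm coverage:
  m4 ⊆ -0100,001--
  m5 ⊆ 0-1-1,001--
  m6 ⊆ 001-- [E]
  m7 ⊆ 0-1-1,001--
  m11 ⊆ -1-11 [E]
  m13 ⊆ -11-1,0-1-1
  m15 ⊆ -1-11,-11-1,0-1-1
  m16 ⊆ 1--00,100-0,1000-
  m17 ⊆ 1000- [E]
  m20 ⊆ -0100,1--00
  m27 ⊆ -1-11 [E]
  m29 ⊆ -11-1,111--
  m30 ⊆ 111-- [E]
  m31 ⊆ -1-11,-11-1,111--
E = {-1-11, 001--, 1000-, 111--}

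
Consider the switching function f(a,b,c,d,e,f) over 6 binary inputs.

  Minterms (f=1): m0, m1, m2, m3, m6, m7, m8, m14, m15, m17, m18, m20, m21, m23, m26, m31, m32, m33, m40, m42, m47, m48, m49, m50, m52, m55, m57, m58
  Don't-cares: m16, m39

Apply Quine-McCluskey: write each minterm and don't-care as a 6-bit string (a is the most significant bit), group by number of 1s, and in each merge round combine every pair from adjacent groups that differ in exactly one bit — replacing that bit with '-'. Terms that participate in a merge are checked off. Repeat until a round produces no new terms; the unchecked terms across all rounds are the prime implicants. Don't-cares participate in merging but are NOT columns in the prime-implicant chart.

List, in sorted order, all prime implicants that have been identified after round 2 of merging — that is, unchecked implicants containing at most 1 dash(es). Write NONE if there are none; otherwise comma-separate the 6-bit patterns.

0101-1, 1-1010, 1010-0, 11-001

size-2^0 implicants → 000000(✓)  000001(✓)  000010(✓)  000011(✓)  000110(✓)  000111(✓)  001000(✓)  001110(✓)  001111(✓)  010000(✓)  010001(✓)  010010(✓)  010100(✓)  010101(✓)  010111(✓)  011010(✓)  011111(✓)  100000(✓)  100001(✓)  100111(✓)  101000(✓)  101010(✓)  101111(✓)  110000(✓)  110001(✓)  110010(✓)  110100(✓)  110111(✓)  111001(✓)  111010(✓)
size-2^1 implicants → -00000(✓)  -00001(✓)  -00111(✓)  -01000(✓)  -01111(✓)  -10000(✓)  -10001(✓)  -10010(✓)  -10100(✓)  -10111(✓)  -11010(✓)  0-0000(✓)  0-0001(✓)  0-0010(✓)  0-0111(✓)  0-1111(✓)  00-000(✓)  00-110(✓)  00-111(✓)  000-10(✓)  000-11(✓)  0000-0(✓)  0000-1(✓)  00000-(✓)  00001-(✓)  00011-(✓)  00111-(✓)  01-010(✓)  01-111(✓)  010-00(✓)  010-01(✓)  0100-0(✓)  01000-(✓)  0101-1  01010-(✓)  1-0000(✓)  1-0001(✓)  1-0111(✓)  1-1010  10-000(✓)  10-111(✓)  10000-(✓)  1010-0  11-001  11-010(✓)  110-00(✓)  1100-0(✓)  11000-(✓)
size-2^2 implicants → --0000(✓)  --0001(✓)  --0111  -0-000  -0-111  -0000-(✓)  -1-010  -10-00  -100-0  -1000-(✓)  0--111  0-00-0  0-000-(✓)  00-11-  000-1-  0000--  010-0-  1-000-(✓)
size-2^3 implicants → --000-
Unchecked terms (primes): --000-, --0111, -0-000, -0-111, -1-010, -10-00, -100-0, 0--111, 0-00-0, 00-11-, 000-1-, 0000--, 010-0-, 0101-1, 1-1010, 1010-0, 11-001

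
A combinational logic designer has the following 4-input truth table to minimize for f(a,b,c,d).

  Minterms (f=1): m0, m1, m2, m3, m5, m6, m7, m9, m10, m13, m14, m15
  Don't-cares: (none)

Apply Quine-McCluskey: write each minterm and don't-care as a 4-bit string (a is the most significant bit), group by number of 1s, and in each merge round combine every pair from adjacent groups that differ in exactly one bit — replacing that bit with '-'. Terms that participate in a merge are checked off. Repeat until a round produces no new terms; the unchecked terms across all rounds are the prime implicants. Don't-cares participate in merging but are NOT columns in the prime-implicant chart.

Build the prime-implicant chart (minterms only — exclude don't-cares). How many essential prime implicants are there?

3

[col 0] 0000*, 0001*, 0010*, 0011*, 0101*, 0110*, 0111*, 1001*, 1010*, 1101*, 1110*, 1111*
[col 1] -001*, -010*, -101*, -110*, -111*, 0-01*, 0-10*, 0-11*, 00-0*, 00-1*, 000-*, 001-*, 01-1*, 011-*, 1-01*, 1-10*, 11-1*, 111-*
[col 2] --01, --10, -1-1, -11-, 0--1, 0-1-, 00--
Prime implicants: --01, --10, -1-1, -11-, 0--1, 0-1-, 00--
PI chart (minterm → PIs covering it):
  0 | 00--  (sole → essential)
  1 | --01,0--1,00--
  2 | --10,0-1-,00--
  3 | 0--1,0-1-,00--
  5 | --01,-1-1,0--1
  6 | --10,-11-,0-1-
  7 | -1-1,-11-,0--1,0-1-
  9 | --01  (sole → essential)
  10 | --10  (sole → essential)
  13 | --01,-1-1
  14 | --10,-11-
  15 | -1-1,-11-
Essential prime implicants: --01, --10, 00--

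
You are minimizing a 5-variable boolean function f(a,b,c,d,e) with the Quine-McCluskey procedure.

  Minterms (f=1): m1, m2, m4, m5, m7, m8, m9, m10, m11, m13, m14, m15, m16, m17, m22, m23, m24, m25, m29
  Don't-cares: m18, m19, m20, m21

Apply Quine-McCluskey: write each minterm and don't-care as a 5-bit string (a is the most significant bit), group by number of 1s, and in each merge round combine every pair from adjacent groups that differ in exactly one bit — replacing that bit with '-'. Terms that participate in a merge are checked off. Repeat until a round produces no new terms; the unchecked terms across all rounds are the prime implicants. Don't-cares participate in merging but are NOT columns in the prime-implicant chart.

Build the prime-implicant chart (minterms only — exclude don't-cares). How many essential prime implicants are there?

4

size-2^0 implicants → 00001(✓)  00010(✓)  00100(✓)  00101(✓)  00111(✓)  01000(✓)  01001(✓)  01010(✓)  01011(✓)  01101(✓)  01110(✓)  01111(✓)  10000(✓)  10001(✓)  10010(✓)  10011(✓)  10100(✓)  10101(✓)  10110(✓)  10111(✓)  11000(✓)  11001(✓)  11101(✓)
size-2^1 implicants → -0001(✓)  -0010  -0100(✓)  -0101(✓)  -0111(✓)  -1000(✓)  -1001(✓)  -1101(✓)  0-001(✓)  0-010  0-101(✓)  0-111(✓)  00-01(✓)  001-1(✓)  0010-(✓)  01-01(✓)  01-10(✓)  01-11(✓)  010-0(✓)  010-1(✓)  0100-(✓)  0101-(✓)  011-1(✓)  0111-(✓)  1-000(✓)  1-001(✓)  1-101(✓)  10-00(✓)  10-01(✓)  10-10(✓)  10-11(✓)  100-0(✓)  100-1(✓)  1000-(✓)  1001-(✓)  101-0(✓)  101-1(✓)  1010-(✓)  1011-(✓)  11-01(✓)  1100-(✓)
size-2^2 implicants → --001(✓)  --101(✓)  -0-01(✓)  -01-1  -010-  -1-01(✓)  -100-  0--01(✓)  0-1-1  01--1  01-1-  010--  1--01(✓)  1-00-  10--0(✓)  10--1(✓)  10-0-(✓)  10-1-(✓)  100--(✓)  101--(✓)
size-2^3 implicants → ---01  10---
Unchecked terms (primes): ---01, -0010, -01-1, -010-, -100-, 0-010, 0-1-1, 01--1, 01-1-, 010--, 1-00-, 10---
Minterm coverage:
  m1 ⊆ ---01 [E]
  m2 ⊆ -0010,0-010
  m4 ⊆ -010- [E]
  m5 ⊆ ---01,-01-1,-010-,0-1-1
  m7 ⊆ -01-1,0-1-1
  m8 ⊆ -100-,010--
  m9 ⊆ ---01,-100-,01--1,010--
  m10 ⊆ 0-010,01-1-,010--
  m11 ⊆ 01--1,01-1-,010--
  m13 ⊆ ---01,0-1-1,01--1
  m14 ⊆ 01-1- [E]
  m15 ⊆ 0-1-1,01--1,01-1-
  m16 ⊆ 1-00-,10---
  m17 ⊆ ---01,1-00-,10---
  m22 ⊆ 10--- [E]
  m23 ⊆ -01-1,10---
  m24 ⊆ -100-,1-00-
  m25 ⊆ ---01,-100-,1-00-
  m29 ⊆ ---01 [E]
E = {---01, -010-, 01-1-, 10---}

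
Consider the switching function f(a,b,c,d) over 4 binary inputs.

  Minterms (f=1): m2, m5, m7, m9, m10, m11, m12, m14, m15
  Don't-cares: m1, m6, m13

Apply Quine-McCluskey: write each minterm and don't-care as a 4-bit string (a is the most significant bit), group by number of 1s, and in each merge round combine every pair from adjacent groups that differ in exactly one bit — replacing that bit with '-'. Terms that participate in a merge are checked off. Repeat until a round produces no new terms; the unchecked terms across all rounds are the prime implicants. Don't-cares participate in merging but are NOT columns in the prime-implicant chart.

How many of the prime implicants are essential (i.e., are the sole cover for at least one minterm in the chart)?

size-2^0 implicants → 0001(✓)  0010(✓)  0101(✓)  0110(✓)  0111(✓)  1001(✓)  1010(✓)  1011(✓)  1100(✓)  1101(✓)  1110(✓)  1111(✓)
size-2^1 implicants → -001(✓)  -010(✓)  -101(✓)  -110(✓)  -111(✓)  0-01(✓)  0-10(✓)  01-1(✓)  011-(✓)  1-01(✓)  1-10(✓)  1-11(✓)  10-1(✓)  101-(✓)  11-0(✓)  11-1(✓)  110-(✓)  111-(✓)
size-2^2 implicants → --01  --10  -1-1  -11-  1--1  1-1-  11--
Unchecked terms (primes): --01, --10, -1-1, -11-, 1--1, 1-1-, 11--
Minterm coverage:
  m2 ⊆ --10 [E]
  m5 ⊆ --01,-1-1
  m7 ⊆ -1-1,-11-
  m9 ⊆ --01,1--1
  m10 ⊆ --10,1-1-
  m11 ⊆ 1--1,1-1-
  m12 ⊆ 11-- [E]
  m14 ⊆ --10,-11-,1-1-,11--
  m15 ⊆ -1-1,-11-,1--1,1-1-,11--
E = {--10, 11--}

2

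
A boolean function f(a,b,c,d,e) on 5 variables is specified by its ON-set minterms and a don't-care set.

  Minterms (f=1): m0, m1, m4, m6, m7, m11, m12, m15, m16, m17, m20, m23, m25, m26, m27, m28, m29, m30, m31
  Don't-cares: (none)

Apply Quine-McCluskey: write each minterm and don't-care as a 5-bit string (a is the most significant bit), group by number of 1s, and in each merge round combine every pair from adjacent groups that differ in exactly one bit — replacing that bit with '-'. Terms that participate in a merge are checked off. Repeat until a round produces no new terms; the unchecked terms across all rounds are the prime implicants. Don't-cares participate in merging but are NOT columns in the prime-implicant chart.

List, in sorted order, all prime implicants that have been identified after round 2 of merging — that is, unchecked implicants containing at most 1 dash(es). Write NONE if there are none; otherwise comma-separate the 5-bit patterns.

001-0, 0011-, 1-001

Round 0: 00000✓ 00001✓ 00100✓ 00110✓ 00111✓ 01011✓ 01100✓ 01111✓ 10000✓ 10001✓ 10100✓ 10111✓ 11001✓ 11010✓ 11011✓ 11100✓ 11101✓ 11110✓ 11111✓
Round 1: -0000✓ -0001✓ -0100✓ -0111✓ -1011✓ -1100✓ -1111✓ 0-100✓ 0-111✓ 00-00✓ 0000-✓ 001-0 0011- 01-11✓ 1-001 1-100✓ 1-111✓ 10-00✓ 1000-✓ 11-01✓ 11-10✓ 11-11✓ 110-1✓ 1101-✓ 111-0✓ 111-1✓ 1110-✓ 1111-✓
Round 2: --100 --111 -0-00 -000- -1-11 11--1 11-1- 111--
PIs = {--100, --111, -0-00, -000-, -1-11, 001-0, 0011-, 1-001, 11--1, 11-1-, 111--}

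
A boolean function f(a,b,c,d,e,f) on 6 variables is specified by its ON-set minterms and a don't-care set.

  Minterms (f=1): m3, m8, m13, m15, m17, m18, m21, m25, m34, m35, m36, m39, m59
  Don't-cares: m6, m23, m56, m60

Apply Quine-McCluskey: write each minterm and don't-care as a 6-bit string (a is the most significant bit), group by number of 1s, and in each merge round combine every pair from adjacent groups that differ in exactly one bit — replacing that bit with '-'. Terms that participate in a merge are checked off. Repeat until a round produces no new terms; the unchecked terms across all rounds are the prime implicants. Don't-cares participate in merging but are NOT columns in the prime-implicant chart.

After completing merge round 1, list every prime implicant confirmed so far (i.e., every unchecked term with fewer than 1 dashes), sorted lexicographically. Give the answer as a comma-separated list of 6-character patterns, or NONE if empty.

000110, 001000, 010010, 100100, 111011

Round 0: 000011✓ 000110 001000 001101✓ 001111✓ 010001✓ 010010 010101✓ 010111✓ 011001✓ 100010✓ 100011✓ 100100 100111✓ 111000✓ 111011 111100✓
Round 1: -00011 0011-1 01-001 010-01 0101-1 100-11 10001- 111-00
PIs = {-00011, 000110, 001000, 0011-1, 01-001, 010-01, 010010, 0101-1, 100-11, 10001-, 100100, 111-00, 111011}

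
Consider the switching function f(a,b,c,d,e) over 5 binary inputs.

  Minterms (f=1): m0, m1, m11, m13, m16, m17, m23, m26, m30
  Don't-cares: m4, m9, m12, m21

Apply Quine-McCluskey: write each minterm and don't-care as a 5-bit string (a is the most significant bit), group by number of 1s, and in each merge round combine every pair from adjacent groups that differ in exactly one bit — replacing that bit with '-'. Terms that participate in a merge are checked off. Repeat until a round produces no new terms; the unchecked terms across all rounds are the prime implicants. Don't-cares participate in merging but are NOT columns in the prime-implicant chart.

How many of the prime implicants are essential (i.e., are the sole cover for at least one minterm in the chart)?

4

Round 0: 00000✓ 00001✓ 00100✓ 01001✓ 01011✓ 01100✓ 01101✓ 10000✓ 10001✓ 10101✓ 10111✓ 11010✓ 11110✓
Round 1: -0000✓ -0001✓ 0-001 0-100 00-00 0000-✓ 01-01 010-1 0110- 10-01 1000-✓ 101-1 11-10
Round 2: -000-
PIs = {-000-, 0-001, 0-100, 00-00, 01-01, 010-1, 0110-, 10-01, 101-1, 11-10}
Coverage chart:
  m0: -000-,00-00
  m1: -000-,0-001
  m11: 010-1 ←essential
  m13: 01-01,0110-
  m16: -000- ←essential
  m17: -000-,10-01
  m23: 101-1 ←essential
  m26: 11-10 ←essential
  m30: 11-10 ←essential
Essential: -000-, 010-1, 101-1, 11-10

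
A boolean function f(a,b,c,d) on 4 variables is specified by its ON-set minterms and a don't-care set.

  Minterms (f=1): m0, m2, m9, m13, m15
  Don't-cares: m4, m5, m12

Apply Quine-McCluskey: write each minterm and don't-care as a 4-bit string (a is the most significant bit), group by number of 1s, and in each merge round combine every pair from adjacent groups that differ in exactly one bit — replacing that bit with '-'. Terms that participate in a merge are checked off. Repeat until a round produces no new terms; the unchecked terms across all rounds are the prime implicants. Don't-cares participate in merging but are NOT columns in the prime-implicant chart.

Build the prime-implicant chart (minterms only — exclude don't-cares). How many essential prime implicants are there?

size-2^0 implicants → 0000(✓)  0010(✓)  0100(✓)  0101(✓)  1001(✓)  1100(✓)  1101(✓)  1111(✓)
size-2^1 implicants → -100(✓)  -101(✓)  0-00  00-0  010-(✓)  1-01  11-1  110-(✓)
size-2^2 implicants → -10-
Unchecked terms (primes): -10-, 0-00, 00-0, 1-01, 11-1
Minterm coverage:
  m0 ⊆ 0-00,00-0
  m2 ⊆ 00-0 [E]
  m9 ⊆ 1-01 [E]
  m13 ⊆ -10-,1-01,11-1
  m15 ⊆ 11-1 [E]
E = {00-0, 1-01, 11-1}

3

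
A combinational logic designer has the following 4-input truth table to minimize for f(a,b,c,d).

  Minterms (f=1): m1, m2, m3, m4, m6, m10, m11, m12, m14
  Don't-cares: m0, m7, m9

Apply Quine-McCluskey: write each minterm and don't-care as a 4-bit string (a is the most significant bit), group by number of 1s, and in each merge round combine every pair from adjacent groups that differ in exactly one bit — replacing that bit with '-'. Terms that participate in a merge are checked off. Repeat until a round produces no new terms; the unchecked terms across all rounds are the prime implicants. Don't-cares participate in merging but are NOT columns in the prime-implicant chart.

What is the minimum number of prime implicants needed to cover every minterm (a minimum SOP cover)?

3

size-2^0 implicants → 0000(✓)  0001(✓)  0010(✓)  0011(✓)  0100(✓)  0110(✓)  0111(✓)  1001(✓)  1010(✓)  1011(✓)  1100(✓)  1110(✓)
size-2^1 implicants → -001(✓)  -010(✓)  -011(✓)  -100(✓)  -110(✓)  0-00(✓)  0-10(✓)  0-11(✓)  00-0(✓)  00-1(✓)  000-(✓)  001-(✓)  01-0(✓)  011-(✓)  1-10(✓)  10-1(✓)  101-(✓)  11-0(✓)
size-2^2 implicants → --10  -0-1  -01-  -1-0  0--0  0-1-  00--
Unchecked terms (primes): --10, -0-1, -01-, -1-0, 0--0, 0-1-, 00--
Minterm coverage:
  m1 ⊆ -0-1,00--
  m2 ⊆ --10,-01-,0--0,0-1-,00--
  m3 ⊆ -0-1,-01-,0-1-,00--
  m4 ⊆ -1-0,0--0
  m6 ⊆ --10,-1-0,0--0,0-1-
  m10 ⊆ --10,-01-
  m11 ⊆ -0-1,-01-
  m12 ⊆ -1-0 [E]
  m14 ⊆ --10,-1-0
E = {-1-0}
Petrick residual → --10, -0-1
Cover = cd' + b'd + bd'  |cover|=3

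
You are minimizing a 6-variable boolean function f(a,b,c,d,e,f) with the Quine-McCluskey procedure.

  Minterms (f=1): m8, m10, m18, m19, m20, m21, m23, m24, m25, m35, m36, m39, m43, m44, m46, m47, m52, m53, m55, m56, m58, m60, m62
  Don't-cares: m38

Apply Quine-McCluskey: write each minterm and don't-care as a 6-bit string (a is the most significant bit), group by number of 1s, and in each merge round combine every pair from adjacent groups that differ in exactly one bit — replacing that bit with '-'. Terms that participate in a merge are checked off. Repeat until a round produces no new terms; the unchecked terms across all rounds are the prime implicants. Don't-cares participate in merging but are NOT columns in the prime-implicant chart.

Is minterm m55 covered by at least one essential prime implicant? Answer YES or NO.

NO

Round 0: 001000✓ 001010✓ 010010✓ 010011✓ 010100✓ 010101✓ 010111✓ 011000✓ 011001✓ 100011✓ 100100✓ 100110✓ 100111✓ 101011✓ 101100✓ 101110✓ 101111✓ 110100✓ 110101✓ 110111✓ 111000✓ 111010✓ 111100✓ 111110✓
Round 1: -10100✓ -10101✓ -10111✓ -11000 0-1000 0010-0 010-11 01001- 0101-1✓ 01010-✓ 01100- 1-0100✓ 1-0111 1-1100✓ 1-1110✓ 10-011✓ 10-100✓ 10-110✓ 10-111✓ 100-11✓ 1001-0✓ 10011-✓ 101-11✓ 1011-0✓ 10111-✓ 11-100✓ 1101-1✓ 11010-✓ 111-00✓ 111-10✓ 1110-0✓ 1111-0✓
Round 2: -101-1 -1010- 1--100 1-11-0 10--11 10-1-0 10-11- 111--0
PIs = {-101-1, -1010-, -11000, 0-1000, 0010-0, 010-11, 01001-, 01100-, 1--100, 1-0111, 1-11-0, 10--11, 10-1-0, 10-11-, 111--0}
Coverage chart:
  m8: 0-1000,0010-0
  m10: 0010-0 ←essential
  m18: 01001- ←essential
  m19: 010-11,01001-
  m20: -1010- ←essential
  m21: -101-1,-1010-
  m23: -101-1,010-11
  m24: -11000,0-1000,01100-
  m25: 01100- ←essential
  m35: 10--11 ←essential
  m36: 1--100,10-1-0
  m39: 1-0111,10--11,10-11-
  m43: 10--11 ←essential
  m44: 1--100,1-11-0,10-1-0
  m46: 1-11-0,10-1-0,10-11-
  m47: 10--11,10-11-
  m52: -1010-,1--100
  m53: -101-1,-1010-
  m55: -101-1,1-0111
  m56: -11000,111--0
  m58: 111--0 ←essential
  m60: 1--100,1-11-0,111--0
  m62: 1-11-0,111--0
Essential: -1010-, 0010-0, 01001-, 01100-, 10--11, 111--0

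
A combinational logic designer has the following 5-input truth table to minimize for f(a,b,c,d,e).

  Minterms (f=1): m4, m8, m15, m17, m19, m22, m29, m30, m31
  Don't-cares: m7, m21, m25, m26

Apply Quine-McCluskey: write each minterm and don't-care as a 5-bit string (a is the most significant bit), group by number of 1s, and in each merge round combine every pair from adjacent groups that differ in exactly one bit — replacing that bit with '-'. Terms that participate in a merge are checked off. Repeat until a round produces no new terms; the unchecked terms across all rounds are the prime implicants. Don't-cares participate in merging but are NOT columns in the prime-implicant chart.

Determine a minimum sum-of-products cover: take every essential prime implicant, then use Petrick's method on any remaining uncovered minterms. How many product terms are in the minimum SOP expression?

6

Round 0: 00100 00111✓ 01000 01111✓ 10001✓ 10011✓ 10101✓ 10110✓ 11001✓ 11010✓ 11101✓ 11110✓ 11111✓
Round 1: -1111 0-111 1-001✓ 1-101✓ 1-110 10-01✓ 100-1 11-01✓ 11-10 111-1 1111-
Round 2: 1--01
PIs = {-1111, 0-111, 00100, 01000, 1--01, 1-110, 100-1, 11-10, 111-1, 1111-}
Coverage chart:
  m4: 00100 ←essential
  m8: 01000 ←essential
  m15: -1111,0-111
  m17: 1--01,100-1
  m19: 100-1 ←essential
  m22: 1-110 ←essential
  m29: 1--01,111-1
  m30: 1-110,11-10,1111-
  m31: -1111,111-1,1111-
Essential: 00100, 01000, 1-110, 100-1
Petrick residual → -1111, 1--01
Min cover (6 terms): bcde + a'b'cd'e' + a'bc'd'e' + ad'e + acde' + ab'c'e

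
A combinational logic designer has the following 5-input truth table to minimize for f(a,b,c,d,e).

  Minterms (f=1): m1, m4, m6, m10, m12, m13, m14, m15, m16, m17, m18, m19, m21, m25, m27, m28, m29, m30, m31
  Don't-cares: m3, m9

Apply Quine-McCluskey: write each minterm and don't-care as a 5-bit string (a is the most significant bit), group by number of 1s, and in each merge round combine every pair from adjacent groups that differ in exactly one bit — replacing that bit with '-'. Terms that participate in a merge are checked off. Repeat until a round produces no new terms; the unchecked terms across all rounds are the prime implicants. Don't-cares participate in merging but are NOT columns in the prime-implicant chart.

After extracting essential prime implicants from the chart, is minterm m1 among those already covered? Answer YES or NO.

NO

Round 0: 00001✓ 00011✓ 00100✓ 00110✓ 01001✓ 01010✓ 01100✓ 01101✓ 01110✓ 01111✓ 10000✓ 10001✓ 10010✓ 10011✓ 10101✓ 11001✓ 11011✓ 11100✓ 11101✓ 11110✓ 11111✓
Round 1: -0001✓ -0011✓ -1001✓ -1100✓ -1101✓ -1110✓ -1111✓ 0-001✓ 0-100✓ 0-110✓ 000-1✓ 001-0✓ 01-01✓ 01-10 011-0✓ 011-1✓ 0110-✓ 0111-✓ 1-001✓ 1-011✓ 1-101✓ 10-01✓ 100-0✓ 100-1✓ 1000-✓ 1001-✓ 11-01✓ 11-11✓ 110-1✓ 111-0✓ 111-1✓ 1110-✓ 1111-✓
Round 2: --001 -00-1 -1-01 -11-0✓ -11-1✓ -110-✓ -111-✓ 0-1-0 011--✓ 1--01 1-0-1 100-- 11--1 111--✓
Round 3: -11--
PIs = {--001, -00-1, -1-01, -11--, 0-1-0, 01-10, 1--01, 1-0-1, 100--, 11--1}
Coverage chart:
  m1: --001,-00-1
  m4: 0-1-0 ←essential
  m6: 0-1-0 ←essential
  m10: 01-10 ←essential
  m12: -11--,0-1-0
  m13: -1-01,-11--
  m14: -11--,0-1-0,01-10
  m15: -11-- ←essential
  m16: 100-- ←essential
  m17: --001,-00-1,1--01,1-0-1,100--
  m18: 100-- ←essential
  m19: -00-1,1-0-1,100--
  m21: 1--01 ←essential
  m25: --001,-1-01,1--01,1-0-1,11--1
  m27: 1-0-1,11--1
  m28: -11-- ←essential
  m29: -1-01,-11--,1--01,11--1
  m30: -11-- ←essential
  m31: -11--,11--1
Essential: -11--, 0-1-0, 01-10, 1--01, 100--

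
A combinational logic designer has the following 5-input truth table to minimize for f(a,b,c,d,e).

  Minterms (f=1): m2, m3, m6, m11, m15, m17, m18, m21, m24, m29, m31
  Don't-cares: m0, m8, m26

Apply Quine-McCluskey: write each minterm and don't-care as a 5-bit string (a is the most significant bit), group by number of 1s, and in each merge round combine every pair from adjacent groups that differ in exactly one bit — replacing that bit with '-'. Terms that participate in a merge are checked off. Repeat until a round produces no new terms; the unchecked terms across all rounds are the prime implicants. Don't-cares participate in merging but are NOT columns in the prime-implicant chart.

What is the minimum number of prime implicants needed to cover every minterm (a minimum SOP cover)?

size-2^0 implicants → 00000(✓)  00010(✓)  00011(✓)  00110(✓)  01000(✓)  01011(✓)  01111(✓)  10001(✓)  10010(✓)  10101(✓)  11000(✓)  11010(✓)  11101(✓)  11111(✓)
size-2^1 implicants → -0010  -1000  -1111  0-000  0-011  00-10  000-0  0001-  01-11  1-010  1-101  10-01  110-0  111-1
Unchecked terms (primes): -0010, -1000, -1111, 0-000, 0-011, 00-10, 000-0, 0001-, 01-11, 1-010, 1-101, 10-01, 110-0, 111-1
Minterm coverage:
  m2 ⊆ -0010,00-10,000-0,0001-
  m3 ⊆ 0-011,0001-
  m6 ⊆ 00-10 [E]
  m11 ⊆ 0-011,01-11
  m15 ⊆ -1111,01-11
  m17 ⊆ 10-01 [E]
  m18 ⊆ -0010,1-010
  m21 ⊆ 1-101,10-01
  m24 ⊆ -1000,110-0
  m29 ⊆ 1-101,111-1
  m31 ⊆ -1111,111-1
E = {00-10, 10-01}
Petrick residual → -0010, -1000, -1111, 0-011, 1-101
Cover = b'c'de' + bc'd'e' + bcde + a'c'de + a'b'de' + acd'e + ab'd'e  |cover|=7

7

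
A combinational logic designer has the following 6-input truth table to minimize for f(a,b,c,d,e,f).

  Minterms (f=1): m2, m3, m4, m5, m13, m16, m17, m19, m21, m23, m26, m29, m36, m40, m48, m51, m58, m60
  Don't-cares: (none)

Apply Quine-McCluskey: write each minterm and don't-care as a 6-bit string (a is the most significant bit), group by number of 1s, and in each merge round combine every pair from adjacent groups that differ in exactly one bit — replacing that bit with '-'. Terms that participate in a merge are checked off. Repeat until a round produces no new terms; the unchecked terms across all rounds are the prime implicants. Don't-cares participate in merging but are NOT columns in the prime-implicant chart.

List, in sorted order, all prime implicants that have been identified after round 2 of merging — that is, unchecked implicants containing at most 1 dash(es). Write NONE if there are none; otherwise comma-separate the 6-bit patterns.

-00100, -10000, -10011, -11010, 0-0011, 00001-, 00010-, 01000-, 101000, 111100

size-2^0 implicants → 000010(✓)  000011(✓)  000100(✓)  000101(✓)  001101(✓)  010000(✓)  010001(✓)  010011(✓)  010101(✓)  010111(✓)  011010(✓)  011101(✓)  100100(✓)  101000  110000(✓)  110011(✓)  111010(✓)  111100
size-2^1 implicants → -00100  -10000  -10011  -11010  0-0011  0-0101(✓)  0-1101(✓)  00-101(✓)  00001-  00010-  01-101(✓)  010-01(✓)  010-11(✓)  0100-1(✓)  01000-  0101-1(✓)
size-2^2 implicants → 0--101  010--1
Unchecked terms (primes): -00100, -10000, -10011, -11010, 0--101, 0-0011, 00001-, 00010-, 010--1, 01000-, 101000, 111100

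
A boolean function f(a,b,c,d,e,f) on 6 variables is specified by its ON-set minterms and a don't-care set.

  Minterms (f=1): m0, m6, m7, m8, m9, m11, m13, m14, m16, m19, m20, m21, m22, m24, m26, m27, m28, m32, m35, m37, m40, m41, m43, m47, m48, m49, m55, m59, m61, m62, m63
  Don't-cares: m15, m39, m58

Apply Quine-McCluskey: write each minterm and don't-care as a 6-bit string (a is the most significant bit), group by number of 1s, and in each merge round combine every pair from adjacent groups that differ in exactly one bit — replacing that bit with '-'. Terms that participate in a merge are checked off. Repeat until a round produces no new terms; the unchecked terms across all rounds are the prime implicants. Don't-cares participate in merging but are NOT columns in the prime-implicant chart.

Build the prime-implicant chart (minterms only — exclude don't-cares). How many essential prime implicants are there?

Round 0: 000000✓ 000110✓ 000111✓ 001000✓ 001001✓ 001011✓ 001101✓ 001110✓ 001111✓ 010000✓ 010011✓ 010100✓ 010101✓ 010110✓ 011000✓ 011010✓ 011011✓ 011100✓ 100000✓ 100011✓ 100101✓ 100111✓ 101000✓ 101001✓ 101011✓ 101111✓ 110000✓ 110001✓ 110111✓ 111010✓ 111011✓ 111101✓ 111110✓ 111111✓
Round 1: -00000✓ -00111✓ -01000✓ -01001✓ -01011✓ -01111✓ -10000✓ -11010✓ -11011✓ 0-0000✓ 0-0110 0-1000✓ 0-1011✓ 00-000✓ 00-110✓ 00-111✓ 00011-✓ 001-01✓ 001-11✓ 0010-1✓ 00100-✓ 0011-1✓ 00111-✓ 01-000✓ 01-011 01-100✓ 010-00✓ 0101-0 01010- 011-00✓ 0110-0 01101-✓ 1-0000✓ 1-0111✓ 1-1011✓ 1-1111✓ 10-000✓ 10-011✓ 10-111✓ 100-11✓ 1001-1 101-11✓ 1010-1✓ 10100-✓ 11-111✓ 11000- 111-10✓ 111-11✓ 11101-✓ 1111-1 11111-✓
Round 2: --0000 --1011 -0-000 -0-111 -01-11 -010-1 -0100- -1101- 0--000 00-11- 001--1 01--00 1--111 1-1-11 10--11 111-1-
PIs = {--0000, --1011, -0-000, -0-111, -01-11, -010-1, -0100-, -1101-, 0--000, 0-0110, 00-11-, 001--1, 01--00, 01-011, 0101-0, 01010-, 0110-0, 1--111, 1-1-11, 10--11, 1001-1, 11000-, 111-1-, 1111-1}
Coverage chart:
  m0: --0000,-0-000,0--000
  m6: 0-0110,00-11-
  m7: -0-111,00-11-
  m8: -0-000,-0100-,0--000
  m9: -010-1,-0100-,001--1
  m11: --1011,-01-11,-010-1,001--1
  m13: 001--1 ←essential
  m14: 00-11- ←essential
  m16: --0000,0--000,01--00
  m19: 01-011 ←essential
  m20: 01--00,0101-0,01010-
  m21: 01010- ←essential
  m22: 0-0110,0101-0
  m24: 0--000,01--00,0110-0
  m26: -1101-,0110-0
  m27: --1011,-1101-,01-011
  m28: 01--00 ←essential
  m32: --0000,-0-000
  m35: 10--11 ←essential
  m37: 1001-1 ←essential
  m40: -0-000,-0100-
  m41: -010-1,-0100-
  m43: --1011,-01-11,-010-1,1-1-11,10--11
  m47: -0-111,-01-11,1--111,1-1-11,10--11
  m48: --0000,11000-
  m49: 11000- ←essential
  m55: 1--111 ←essential
  m59: --1011,-1101-,1-1-11,111-1-
  m61: 1111-1 ←essential
  m62: 111-1- ←essential
  m63: 1--111,1-1-11,111-1-,1111-1
Essential: 00-11-, 001--1, 01--00, 01-011, 01010-, 1--111, 10--11, 1001-1, 11000-, 111-1-, 1111-1

11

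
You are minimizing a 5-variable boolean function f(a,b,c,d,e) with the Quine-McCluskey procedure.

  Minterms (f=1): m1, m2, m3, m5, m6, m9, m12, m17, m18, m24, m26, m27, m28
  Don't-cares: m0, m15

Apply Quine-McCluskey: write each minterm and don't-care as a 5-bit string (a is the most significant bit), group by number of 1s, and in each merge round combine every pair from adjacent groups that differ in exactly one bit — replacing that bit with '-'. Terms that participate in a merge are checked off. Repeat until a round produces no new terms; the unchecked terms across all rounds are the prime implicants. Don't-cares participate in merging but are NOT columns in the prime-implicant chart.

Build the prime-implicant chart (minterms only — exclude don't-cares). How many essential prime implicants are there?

7

[col 0] 00000*, 00001*, 00010*, 00011*, 00101*, 00110*, 01001*, 01100*, 01111, 10001*, 10010*, 11000*, 11010*, 11011*, 11100*
[col 1] -0001, -0010, -1100, 0-001, 00-01, 00-10, 000-0*, 000-1*, 0000-*, 0001-*, 1-010, 11-00, 110-0, 1101-
[col 2] 000--
Prime implicants: -0001, -0010, -1100, 0-001, 00-01, 00-10, 000--, 01111, 1-010, 11-00, 110-0, 1101-
PI chart (minterm → PIs covering it):
  1 | -0001,0-001,00-01,000--
  2 | -0010,00-10,000--
  3 | 000--  (sole → essential)
  5 | 00-01  (sole → essential)
  6 | 00-10  (sole → essential)
  9 | 0-001  (sole → essential)
  12 | -1100  (sole → essential)
  17 | -0001  (sole → essential)
  18 | -0010,1-010
  24 | 11-00,110-0
  26 | 1-010,110-0,1101-
  27 | 1101-  (sole → essential)
  28 | -1100,11-00
Essential prime implicants: -0001, -1100, 0-001, 00-01, 00-10, 000--, 1101-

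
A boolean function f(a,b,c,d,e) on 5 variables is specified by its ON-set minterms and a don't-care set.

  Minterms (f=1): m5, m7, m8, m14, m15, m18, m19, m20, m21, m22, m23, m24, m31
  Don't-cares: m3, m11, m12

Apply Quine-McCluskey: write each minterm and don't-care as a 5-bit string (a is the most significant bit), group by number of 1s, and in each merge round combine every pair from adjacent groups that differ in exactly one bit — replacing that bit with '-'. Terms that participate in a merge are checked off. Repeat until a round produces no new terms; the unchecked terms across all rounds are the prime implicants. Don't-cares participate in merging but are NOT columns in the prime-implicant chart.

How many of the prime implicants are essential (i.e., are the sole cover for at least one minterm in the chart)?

5

size-2^0 implicants → 00011(✓)  00101(✓)  00111(✓)  01000(✓)  01011(✓)  01100(✓)  01110(✓)  01111(✓)  10010(✓)  10011(✓)  10100(✓)  10101(✓)  10110(✓)  10111(✓)  11000(✓)  11111(✓)
size-2^1 implicants → -0011(✓)  -0101(✓)  -0111(✓)  -1000  -1111(✓)  0-011(✓)  0-111(✓)  00-11(✓)  001-1(✓)  01-00  01-11(✓)  011-0  0111-  1-111(✓)  10-10(✓)  10-11(✓)  1001-(✓)  101-0(✓)  101-1(✓)  1010-(✓)  1011-(✓)
size-2^2 implicants → --111  -0-11  -01-1  0--11  10-1-  101--
Unchecked terms (primes): --111, -0-11, -01-1, -1000, 0--11, 01-00, 011-0, 0111-, 10-1-, 101--
Minterm coverage:
  m5 ⊆ -01-1 [E]
  m7 ⊆ --111,-0-11,-01-1,0--11
  m8 ⊆ -1000,01-00
  m14 ⊆ 011-0,0111-
  m15 ⊆ --111,0--11,0111-
  m18 ⊆ 10-1- [E]
  m19 ⊆ -0-11,10-1-
  m20 ⊆ 101-- [E]
  m21 ⊆ -01-1,101--
  m22 ⊆ 10-1-,101--
  m23 ⊆ --111,-0-11,-01-1,10-1-,101--
  m24 ⊆ -1000 [E]
  m31 ⊆ --111 [E]
E = {--111, -01-1, -1000, 10-1-, 101--}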